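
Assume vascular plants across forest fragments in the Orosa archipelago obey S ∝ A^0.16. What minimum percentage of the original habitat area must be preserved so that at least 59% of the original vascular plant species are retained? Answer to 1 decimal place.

Need (A_new/A_old)^0.16 = 0.59, so A_new/A_old = 0.59^(1/0.16) = 0.59^6.25
ln(A_new/A_old) = ln 0.59 / 0.16 = -0.5276 / 0.16 = -3.2977
A_new/A_old = e^-3.2977 ≈ 0.03697

3.7%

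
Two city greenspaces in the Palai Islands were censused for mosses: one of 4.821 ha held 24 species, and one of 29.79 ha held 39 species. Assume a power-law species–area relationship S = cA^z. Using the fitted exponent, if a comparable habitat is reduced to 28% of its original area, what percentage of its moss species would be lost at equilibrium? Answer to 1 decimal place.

z = ln(39/24) / ln(29.79/4.821) = 0.4855 / 1.8212 = 0.2666
S_new/S_old = (A_new/A_old)^z = 0.28^0.2666 = exp(0.2666 × -1.2730) = 0.7122
Fraction lost = 1 − 0.7122 = 0.2878

28.8%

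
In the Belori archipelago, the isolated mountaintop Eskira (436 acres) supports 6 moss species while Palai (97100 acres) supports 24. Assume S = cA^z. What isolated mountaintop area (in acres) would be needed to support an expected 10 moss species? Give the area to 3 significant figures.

z = ln(24/6) / ln(97100/436) = 1.3863 / 5.4059 = 0.2564
c = 6 / 436^0.2564 = 6 / 4.752 = 1.263
A = (10/1.263)^(1/0.2564) ⇒ ln A = ln(7.92)/0.2564 = 8.0696
A = e^8.0696 ≈ 3196 acres

3200 acres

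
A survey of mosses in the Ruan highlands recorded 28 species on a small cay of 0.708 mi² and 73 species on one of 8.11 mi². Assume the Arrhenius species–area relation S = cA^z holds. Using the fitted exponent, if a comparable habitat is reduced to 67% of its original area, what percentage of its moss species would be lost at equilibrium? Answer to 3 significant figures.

z = ln(73/28) / ln(8.11/0.708) = 0.9583 / 2.4384 = 0.3930
S_new/S_old = (A_new/A_old)^z = 0.67^0.3930 = exp(0.3930 × -0.4005) = 0.8544
Fraction lost = 1 − 0.8544 = 0.1456

14.6%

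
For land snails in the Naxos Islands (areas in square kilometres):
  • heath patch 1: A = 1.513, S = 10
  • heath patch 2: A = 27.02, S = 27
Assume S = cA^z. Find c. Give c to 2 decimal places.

z = ln(S₂/S₁) / ln(A₂/A₁) = ln(27/10) / ln(27.02/1.513) = 0.9933 / 2.8825 = 0.3446
c = S₁ / A₁^z = 10 / 1.513^0.3446 = 10 / 1.153 = 8.67

8.67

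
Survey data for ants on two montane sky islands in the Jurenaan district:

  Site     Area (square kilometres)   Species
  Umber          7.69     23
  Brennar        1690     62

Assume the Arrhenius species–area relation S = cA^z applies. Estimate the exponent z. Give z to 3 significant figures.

0.184

Taking logs: ln S = ln c + z ln A, so z = (ln S₂ − ln S₁)/(ln A₂ − ln A₁).
z = ln(62/23) / ln(1690/7.69) = ln(2.696) / ln(219.8) = 0.9916 / 5.3926 = 0.1839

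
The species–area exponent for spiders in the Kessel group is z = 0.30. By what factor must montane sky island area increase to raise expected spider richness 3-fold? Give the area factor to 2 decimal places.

(A₂/A₁)^0.3 = 3, so A₂/A₁ = 3^(1/0.3) = 3^3.333
ln(A₂/A₁) = ln 3 / 0.3 = 1.0986 / 0.3 = 3.6620
A₂/A₁ = e^3.6620 ≈ 38.94

38.94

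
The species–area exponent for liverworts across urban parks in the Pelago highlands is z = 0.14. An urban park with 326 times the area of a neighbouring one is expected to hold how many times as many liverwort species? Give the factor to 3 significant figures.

2.25

S₂/S₁ = (A₂/A₁)^z = 326^0.14
ln(S₂/S₁) = 0.14 × ln 326 = 0.14 × 5.7869 = 0.8102
S₂/S₁ = e^0.8102 ≈ 2.248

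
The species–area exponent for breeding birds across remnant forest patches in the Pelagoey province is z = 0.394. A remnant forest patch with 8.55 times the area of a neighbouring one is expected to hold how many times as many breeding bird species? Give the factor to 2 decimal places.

2.33

S₂/S₁ = (A₂/A₁)^z = 8.55^0.394
ln(S₂/S₁) = 0.394 × ln 8.55 = 0.394 × 2.1459 = 0.8455
S₂/S₁ = e^0.8455 ≈ 2.329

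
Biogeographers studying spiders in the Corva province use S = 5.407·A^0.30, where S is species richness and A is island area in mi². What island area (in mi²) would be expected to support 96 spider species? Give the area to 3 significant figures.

14600 mi²

96 = 5.407 × A^0.3  ⇒  A^0.3 = 96/5.407 = 17.75
ln A = ln(17.75) / 0.3 = 2.8767 / 0.3 = 9.5888
A = e^9.5888 ≈ 14601 mi²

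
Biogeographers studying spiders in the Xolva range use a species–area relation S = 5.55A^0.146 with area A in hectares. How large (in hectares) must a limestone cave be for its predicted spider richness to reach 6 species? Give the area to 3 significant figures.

6 = 5.55 × A^0.146  ⇒  A^0.146 = 6/5.55 = 1.081
ln A = ln(1.081) / 0.146 = 0.0780 / 0.146 = 0.5340
A = e^0.5340 ≈ 1.706 hectares

1.71 hectares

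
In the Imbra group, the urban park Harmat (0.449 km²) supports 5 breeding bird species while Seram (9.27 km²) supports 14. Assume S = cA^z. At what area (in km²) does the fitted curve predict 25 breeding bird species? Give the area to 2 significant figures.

51 km²

z = ln(14/5) / ln(9.27/0.449) = 1.0296 / 3.0275 = 0.3401
c = 5 / 0.449^0.3401 = 5 / 0.7616 = 6.565
A = (25/6.565)^(1/0.3401) ⇒ ln A = ln(3.808)/0.3401 = 3.9317
A = e^3.9317 ≈ 50.99 km²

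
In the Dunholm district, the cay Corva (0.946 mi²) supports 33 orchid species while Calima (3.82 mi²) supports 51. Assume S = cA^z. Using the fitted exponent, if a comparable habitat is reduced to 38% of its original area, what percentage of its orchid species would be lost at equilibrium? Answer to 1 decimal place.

z = ln(51/33) / ln(3.82/0.946) = 0.4353 / 1.3958 = 0.3119
S_new/S_old = (A_new/A_old)^z = 0.38^0.3119 = exp(0.3119 × -0.9676) = 0.7395
Fraction lost = 1 − 0.7395 = 0.2605

26.0%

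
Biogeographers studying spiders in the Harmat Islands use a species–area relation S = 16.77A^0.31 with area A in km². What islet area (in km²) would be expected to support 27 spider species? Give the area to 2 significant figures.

27 = 16.77 × A^0.31  ⇒  A^0.31 = 27/16.77 = 1.61
ln A = ln(1.61) / 0.31 = 0.4762 / 0.31 = 1.5363
A = e^1.5363 ≈ 4.647 km²

4.6 km²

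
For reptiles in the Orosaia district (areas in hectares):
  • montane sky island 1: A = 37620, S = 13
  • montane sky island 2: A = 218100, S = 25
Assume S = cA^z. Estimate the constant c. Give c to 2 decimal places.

0.26

z = ln(S₂/S₁) / ln(A₂/A₁) = ln(25/13) / ln(218100/37620) = 0.6539 / 1.7574 = 0.3721
c = S₁ / A₁^z = 13 / 37620^0.3721 = 13 / 50.41 = 0.2579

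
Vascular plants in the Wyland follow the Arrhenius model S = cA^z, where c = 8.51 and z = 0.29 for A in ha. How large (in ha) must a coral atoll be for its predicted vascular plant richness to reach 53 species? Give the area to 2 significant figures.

53 = 8.51 × A^0.29  ⇒  A^0.29 = 53/8.51 = 6.228
ln A = ln(6.228) / 0.29 = 1.8290 / 0.29 = 6.3071
A = e^6.3071 ≈ 548.4 ha

550 ha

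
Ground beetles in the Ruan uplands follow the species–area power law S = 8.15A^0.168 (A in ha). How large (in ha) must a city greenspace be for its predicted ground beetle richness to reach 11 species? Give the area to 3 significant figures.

5.96 ha

11 = 8.15 × A^0.168  ⇒  A^0.168 = 11/8.15 = 1.35
ln A = ln(1.35) / 0.168 = 0.2999 / 0.168 = 1.7850
A = e^1.7850 ≈ 5.959 ha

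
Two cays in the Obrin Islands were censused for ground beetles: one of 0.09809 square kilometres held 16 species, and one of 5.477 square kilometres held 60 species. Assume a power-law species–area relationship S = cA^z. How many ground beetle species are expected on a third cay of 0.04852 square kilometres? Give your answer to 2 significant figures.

z = ln(60/16) / ln(5.477/0.09809) = 1.3218 / 4.0224 = 0.3286
c = 16 / 0.09809^0.3286 = 16 / 0.4663 = 34.31
S₃ = 34.31 × 0.04852^0.3286 = 34.31 × 0.37 ≈ 12.7

13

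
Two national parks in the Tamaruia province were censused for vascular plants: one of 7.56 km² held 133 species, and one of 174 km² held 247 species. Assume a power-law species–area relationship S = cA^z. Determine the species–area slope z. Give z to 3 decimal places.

Taking logs: ln S = ln c + z ln A, so z = (ln S₂ − ln S₁)/(ln A₂ − ln A₁).
z = ln(247/133) / ln(174/7.56) = ln(1.857) / ln(23.02) = 0.6190 / 3.1362 = 0.1974

0.197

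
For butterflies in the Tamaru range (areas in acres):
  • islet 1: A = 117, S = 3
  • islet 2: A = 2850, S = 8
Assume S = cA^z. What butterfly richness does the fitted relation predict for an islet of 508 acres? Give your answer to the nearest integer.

z = ln(8/3) / ln(2850/117) = 0.9808 / 3.1929 = 0.3072
c = 3 / 117^0.3072 = 3 / 4.318 = 0.6947
S₃ = 0.6947 × 508^0.3072 = 0.6947 × 6.78 ≈ 4.71

5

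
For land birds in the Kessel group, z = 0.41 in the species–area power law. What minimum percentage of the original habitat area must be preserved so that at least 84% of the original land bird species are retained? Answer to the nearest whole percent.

65%

Need (A_new/A_old)^0.41 = 0.84, so A_new/A_old = 0.84^(1/0.41) = 0.84^2.439
ln(A_new/A_old) = ln 0.84 / 0.41 = -0.1744 / 0.41 = -0.4253
A_new/A_old = e^-0.4253 ≈ 0.6536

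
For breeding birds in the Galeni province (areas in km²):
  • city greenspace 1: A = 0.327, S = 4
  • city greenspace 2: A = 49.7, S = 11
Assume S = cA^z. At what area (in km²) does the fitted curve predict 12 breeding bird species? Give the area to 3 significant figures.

z = ln(11/4) / ln(49.7/0.327) = 1.0116 / 5.0238 = 0.2014
c = 4 / 0.327^0.2014 = 4 / 0.7985 = 5.01
A = (12/5.01)^(1/0.2014) ⇒ ln A = ln(2.395)/0.2014 = 4.3381
A = e^4.3381 ≈ 76.56 km²

76.6 km²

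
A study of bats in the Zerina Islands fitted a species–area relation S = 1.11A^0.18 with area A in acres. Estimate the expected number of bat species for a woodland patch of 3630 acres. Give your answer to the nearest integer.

5 species

S = 1.11 × 3630^0.18
ln S = ln 1.11 + 0.18 × ln 3630 = 0.1044 + 0.18 × 8.1970 = 1.5798
S = e^1.5798 ≈ 4.854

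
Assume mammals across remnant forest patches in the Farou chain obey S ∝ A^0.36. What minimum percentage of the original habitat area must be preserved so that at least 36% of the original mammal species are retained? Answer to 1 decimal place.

Need (A_new/A_old)^0.36 = 0.36, so A_new/A_old = 0.36^(1/0.36) = 0.36^2.778
ln(A_new/A_old) = ln 0.36 / 0.36 = -1.0217 / 0.36 = -2.8379
A_new/A_old = e^-2.8379 ≈ 0.05855

5.9%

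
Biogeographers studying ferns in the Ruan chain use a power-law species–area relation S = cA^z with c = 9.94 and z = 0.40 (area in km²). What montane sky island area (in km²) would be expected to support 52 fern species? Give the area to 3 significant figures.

62.6 km²

52 = 9.94 × A^0.4  ⇒  A^0.4 = 52/9.94 = 5.231
ln A = ln(5.231) / 0.4 = 1.6547 / 0.4 = 4.1367
A = e^4.1367 ≈ 62.6 km²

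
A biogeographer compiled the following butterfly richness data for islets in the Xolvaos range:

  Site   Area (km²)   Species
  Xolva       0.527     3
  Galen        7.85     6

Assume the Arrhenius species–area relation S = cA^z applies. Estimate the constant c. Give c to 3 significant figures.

3.54

z = ln(S₂/S₁) / ln(A₂/A₁) = ln(6/3) / ln(7.85/0.527) = 0.6931 / 2.7011 = 0.2566
c = S₁ / A₁^z = 3 / 0.527^0.2566 = 3 / 0.8484 = 3.536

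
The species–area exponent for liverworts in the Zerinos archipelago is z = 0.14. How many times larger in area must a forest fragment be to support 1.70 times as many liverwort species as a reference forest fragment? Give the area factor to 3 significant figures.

(A₂/A₁)^0.14 = 1.7, so A₂/A₁ = 1.7^(1/0.14) = 1.7^7.143
ln(A₂/A₁) = ln 1.7 / 0.14 = 0.5306 / 0.14 = 3.7902
A₂/A₁ = e^3.7902 ≈ 44.27

44.3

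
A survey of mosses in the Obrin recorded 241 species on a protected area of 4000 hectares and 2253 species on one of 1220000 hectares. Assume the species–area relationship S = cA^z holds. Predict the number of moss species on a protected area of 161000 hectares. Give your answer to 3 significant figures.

z = ln(2253/241) / ln(1220000/4000) = 2.2352 / 5.7203 = 0.3908
c = 241 / 4000^0.3908 = 241 / 25.56 = 9.43
S₃ = 9.43 × 161000^0.3908 = 9.43 × 108.3 ≈ 1021

1020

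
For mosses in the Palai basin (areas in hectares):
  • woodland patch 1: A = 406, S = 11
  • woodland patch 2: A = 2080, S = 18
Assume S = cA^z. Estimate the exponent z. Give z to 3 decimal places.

0.301

Taking logs: ln S = ln c + z ln A, so z = (ln S₂ − ln S₁)/(ln A₂ − ln A₁).
z = ln(18/11) / ln(2080/406) = ln(1.636) / ln(5.123) = 0.4925 / 1.6338 = 0.3014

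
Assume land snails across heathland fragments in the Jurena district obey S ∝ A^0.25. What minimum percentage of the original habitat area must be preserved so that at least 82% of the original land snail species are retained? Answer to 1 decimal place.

45.2%

Need (A_new/A_old)^0.25 = 0.82, so A_new/A_old = 0.82^(1/0.25) = 0.82^4
ln(A_new/A_old) = ln 0.82 / 0.25 = -0.1985 / 0.25 = -0.7938
A_new/A_old = e^-0.7938 ≈ 0.4521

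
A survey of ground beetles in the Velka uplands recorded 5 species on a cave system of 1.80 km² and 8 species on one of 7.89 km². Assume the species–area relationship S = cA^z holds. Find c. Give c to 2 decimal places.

4.15

z = ln(S₂/S₁) / ln(A₂/A₁) = ln(8/5) / ln(7.89/1.8) = 0.4700 / 1.4778 = 0.3180
c = S₁ / A₁^z = 5 / 1.8^0.3180 = 5 / 1.206 = 4.147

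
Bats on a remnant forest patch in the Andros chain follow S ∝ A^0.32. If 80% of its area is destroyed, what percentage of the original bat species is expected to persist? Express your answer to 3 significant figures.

S_new/S_old = (A_new/A_old)^z = 0.2^0.32
= exp(0.32 × ln 0.2) = exp(0.32 × -1.6094) = exp(-0.5150) ≈ 0.5975

59.7%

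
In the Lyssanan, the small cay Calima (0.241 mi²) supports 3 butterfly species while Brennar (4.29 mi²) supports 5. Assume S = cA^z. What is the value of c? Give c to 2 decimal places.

z = ln(S₂/S₁) / ln(A₂/A₁) = ln(5/3) / ln(4.29/0.241) = 0.5108 / 2.8792 = 0.1774
c = S₁ / A₁^z = 3 / 0.241^0.1774 = 3 / 0.7769 = 3.862

3.86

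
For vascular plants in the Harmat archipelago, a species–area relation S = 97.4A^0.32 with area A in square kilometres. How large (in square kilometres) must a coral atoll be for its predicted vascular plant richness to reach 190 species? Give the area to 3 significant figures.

190 = 97.4 × A^0.32  ⇒  A^0.32 = 190/97.4 = 1.951
ln A = ln(1.951) / 0.32 = 0.6682 / 0.32 = 2.0881
A = e^2.0881 ≈ 8.07 square kilometres

8.07 square kilometres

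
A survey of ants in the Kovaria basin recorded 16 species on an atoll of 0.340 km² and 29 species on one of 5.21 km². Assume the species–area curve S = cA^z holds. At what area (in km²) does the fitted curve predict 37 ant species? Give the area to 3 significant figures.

15.9 km²

z = ln(29/16) / ln(5.21/0.34) = 0.5947 / 2.7294 = 0.2179
c = 16 / 0.34^0.2179 = 16 / 0.7905 = 20.24
A = (37/20.24)^(1/0.2179) ⇒ ln A = ln(1.828)/0.2179 = 2.7687
A = e^2.7687 ≈ 15.94 km²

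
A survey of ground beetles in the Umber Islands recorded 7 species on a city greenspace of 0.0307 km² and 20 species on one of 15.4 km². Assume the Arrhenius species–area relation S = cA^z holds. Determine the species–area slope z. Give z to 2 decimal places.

Taking logs: ln S = ln c + z ln A, so z = (ln S₂ − ln S₁)/(ln A₂ − ln A₁).
z = ln(20/7) / ln(15.4/0.0307) = ln(2.857) / ln(501.6) = 1.0498 / 6.2179 = 0.1688

0.17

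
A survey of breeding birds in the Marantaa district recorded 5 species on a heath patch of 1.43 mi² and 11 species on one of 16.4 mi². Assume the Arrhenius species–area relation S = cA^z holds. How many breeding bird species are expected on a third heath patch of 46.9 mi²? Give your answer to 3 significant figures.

z = ln(11/5) / ln(16.4/1.43) = 0.7885 / 2.4396 = 0.3232
c = 5 / 1.43^0.3232 = 5 / 1.123 = 4.454
S₃ = 4.454 × 46.9^0.3232 = 4.454 × 3.468 ≈ 15.45

15.4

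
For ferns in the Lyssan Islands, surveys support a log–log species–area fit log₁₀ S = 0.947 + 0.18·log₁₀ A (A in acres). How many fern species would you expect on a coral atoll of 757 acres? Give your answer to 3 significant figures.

29.2

S = 8.851 × 757^0.18
ln S = ln 8.851 + 0.18 × ln 757 = 2.1805 + 0.18 × 6.6294 = 3.3738
S = e^3.3738 ≈ 29.19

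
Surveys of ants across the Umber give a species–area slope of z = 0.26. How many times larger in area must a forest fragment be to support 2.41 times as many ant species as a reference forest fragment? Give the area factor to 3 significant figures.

(A₂/A₁)^0.26 = 2.41, so A₂/A₁ = 2.41^(1/0.26) = 2.41^3.846
ln(A₂/A₁) = ln 2.41 / 0.26 = 0.8796 / 0.26 = 3.3832
A₂/A₁ = e^3.3832 ≈ 29.46

29.5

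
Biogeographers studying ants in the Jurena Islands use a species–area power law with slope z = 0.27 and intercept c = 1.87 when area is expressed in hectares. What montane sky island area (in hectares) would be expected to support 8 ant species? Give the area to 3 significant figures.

8 = 1.87 × A^0.27  ⇒  A^0.27 = 8/1.87 = 4.278
ln A = ln(4.278) / 0.27 = 1.4535 / 0.27 = 5.3833
A = e^5.3833 ≈ 217.7 hectares

218 hectares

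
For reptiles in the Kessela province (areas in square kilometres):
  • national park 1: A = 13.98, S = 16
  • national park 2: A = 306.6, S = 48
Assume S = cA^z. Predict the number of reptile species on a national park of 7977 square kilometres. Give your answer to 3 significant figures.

z = ln(48/16) / ln(306.6/13.98) = 1.0986 / 3.0879 = 0.3558
c = 16 / 13.98^0.3558 = 16 / 2.556 = 6.26
S₃ = 6.26 × 7977^0.3558 = 6.26 × 24.44 ≈ 153

153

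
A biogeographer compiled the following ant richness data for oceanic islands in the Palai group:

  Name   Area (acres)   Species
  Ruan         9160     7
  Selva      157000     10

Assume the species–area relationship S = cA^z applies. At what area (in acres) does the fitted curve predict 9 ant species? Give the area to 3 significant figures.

z = ln(10/7) / ln(157000/9160) = 0.3567 / 2.8414 = 0.1255
c = 7 / 9160^0.1255 = 7 / 3.143 = 2.227
A = (9/2.227)^(1/0.1255) ⇒ ln A = ln(4.041)/0.1255 = 11.1247
A = e^11.1247 ≈ 67823 acres

67800 acres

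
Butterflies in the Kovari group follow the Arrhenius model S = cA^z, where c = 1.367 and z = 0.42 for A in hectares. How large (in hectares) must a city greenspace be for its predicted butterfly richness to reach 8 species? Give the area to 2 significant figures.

67 hectares

8 = 1.367 × A^0.42  ⇒  A^0.42 = 8/1.367 = 5.852
ln A = ln(5.852) / 0.42 = 1.7668 / 0.42 = 4.2067
A = e^4.2067 ≈ 67.14 hectares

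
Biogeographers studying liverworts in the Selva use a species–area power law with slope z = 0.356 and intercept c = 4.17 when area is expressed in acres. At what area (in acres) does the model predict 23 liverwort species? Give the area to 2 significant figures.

23 = 4.17 × A^0.356  ⇒  A^0.356 = 23/4.17 = 5.516
ln A = ln(5.516) / 0.356 = 1.7076 / 0.356 = 4.7966
A = e^4.7966 ≈ 121.1 acres

120 acres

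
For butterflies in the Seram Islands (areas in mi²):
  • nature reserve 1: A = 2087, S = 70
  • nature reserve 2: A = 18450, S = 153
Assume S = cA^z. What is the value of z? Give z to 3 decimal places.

0.359

Taking logs: ln S = ln c + z ln A, so z = (ln S₂ − ln S₁)/(ln A₂ − ln A₁).
z = ln(153/70) / ln(18450/2087) = ln(2.186) / ln(8.84) = 0.7819 / 2.1793 = 0.3588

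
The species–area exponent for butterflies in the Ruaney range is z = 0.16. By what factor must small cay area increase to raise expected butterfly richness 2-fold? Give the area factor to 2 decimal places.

76.11

(A₂/A₁)^0.16 = 2, so A₂/A₁ = 2^(1/0.16) = 2^6.25
ln(A₂/A₁) = ln 2 / 0.16 = 0.6931 / 0.16 = 4.3322
A₂/A₁ = e^4.3322 ≈ 76.11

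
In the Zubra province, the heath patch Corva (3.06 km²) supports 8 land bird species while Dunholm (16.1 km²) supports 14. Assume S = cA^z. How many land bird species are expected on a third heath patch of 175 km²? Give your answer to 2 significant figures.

31

z = ln(14/8) / ln(16.1/3.06) = 0.5596 / 1.6604 = 0.3370
c = 8 / 3.06^0.3370 = 8 / 1.458 = 5.488
S₃ = 5.488 × 175^0.3370 = 5.488 × 5.701 ≈ 31.29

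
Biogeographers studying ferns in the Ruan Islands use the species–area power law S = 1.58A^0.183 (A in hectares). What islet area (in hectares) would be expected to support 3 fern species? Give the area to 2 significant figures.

33 hectares

3 = 1.58 × A^0.183  ⇒  A^0.183 = 3/1.58 = 1.899
ln A = ln(1.899) / 0.183 = 0.6412 / 0.183 = 3.5038
A = e^3.5038 ≈ 33.24 hectares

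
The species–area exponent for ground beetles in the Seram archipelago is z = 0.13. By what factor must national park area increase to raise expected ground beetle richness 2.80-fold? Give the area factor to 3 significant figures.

2750

(A₂/A₁)^0.13 = 2.8, so A₂/A₁ = 2.8^(1/0.13) = 2.8^7.692
ln(A₂/A₁) = ln 2.8 / 0.13 = 1.0296 / 0.13 = 7.9201
A₂/A₁ = e^7.9201 ≈ 2752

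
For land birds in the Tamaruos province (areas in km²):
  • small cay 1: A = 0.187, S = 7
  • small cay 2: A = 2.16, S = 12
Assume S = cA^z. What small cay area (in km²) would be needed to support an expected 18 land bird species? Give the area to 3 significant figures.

z = ln(12/7) / ln(2.16/0.187) = 0.5390 / 2.4468 = 0.2203
c = 7 / 0.187^0.2203 = 7 / 0.6912 = 10.13
A = (18/10.13)^(1/0.2203) ⇒ ln A = ln(1.777)/0.2203 = 2.6107
A = e^2.6107 ≈ 13.61 km²

13.6 km²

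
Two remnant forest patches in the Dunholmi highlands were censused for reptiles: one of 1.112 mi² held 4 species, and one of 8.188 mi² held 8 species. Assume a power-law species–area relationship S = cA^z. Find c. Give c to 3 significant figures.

3.86

z = ln(S₂/S₁) / ln(A₂/A₁) = ln(8/4) / ln(8.188/1.112) = 0.6931 / 1.9965 = 0.3472
c = S₁ / A₁^z = 4 / 1.112^0.3472 = 4 / 1.038 = 3.855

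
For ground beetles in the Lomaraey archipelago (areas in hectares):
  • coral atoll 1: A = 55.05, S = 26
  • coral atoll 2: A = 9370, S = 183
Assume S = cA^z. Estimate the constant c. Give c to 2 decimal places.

z = ln(S₂/S₁) / ln(A₂/A₁) = ln(183/26) / ln(9370/55.05) = 1.9514 / 5.1370 = 0.3799
c = S₁ / A₁^z = 26 / 55.05^0.3799 = 26 / 4.584 = 5.672

5.67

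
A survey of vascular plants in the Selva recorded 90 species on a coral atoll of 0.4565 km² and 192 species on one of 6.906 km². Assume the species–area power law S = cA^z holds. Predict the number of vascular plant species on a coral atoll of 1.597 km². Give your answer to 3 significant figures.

128

z = ln(192/90) / ln(6.906/0.4565) = 0.7577 / 2.7166 = 0.2789
c = 90 / 0.4565^0.2789 = 90 / 0.8036 = 112
S₃ = 112 × 1.597^0.2789 = 112 × 1.139 ≈ 127.6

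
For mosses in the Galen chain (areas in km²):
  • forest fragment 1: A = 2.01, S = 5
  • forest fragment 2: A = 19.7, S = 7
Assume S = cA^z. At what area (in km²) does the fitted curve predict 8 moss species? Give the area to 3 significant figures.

z = ln(7/5) / ln(19.7/2.01) = 0.3365 / 2.2825 = 0.1474
c = 5 / 2.01^0.1474 = 5 / 1.108 = 4.511
A = (8/4.511)^(1/0.1474) ⇒ ln A = ln(1.773)/0.1474 = 3.8864
A = e^3.8864 ≈ 48.74 km²

48.7 km²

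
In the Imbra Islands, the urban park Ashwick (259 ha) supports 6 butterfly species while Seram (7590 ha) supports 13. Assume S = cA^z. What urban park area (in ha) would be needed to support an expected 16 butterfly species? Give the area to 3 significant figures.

z = ln(13/6) / ln(7590/259) = 0.7732 / 3.3778 = 0.2289
c = 6 / 259^0.2289 = 6 / 3.568 = 1.682
A = (16/1.682)^(1/0.2289) ⇒ ln A = ln(9.515)/0.2289 = 9.8417
A = e^9.8417 ≈ 18801 ha

18800 ha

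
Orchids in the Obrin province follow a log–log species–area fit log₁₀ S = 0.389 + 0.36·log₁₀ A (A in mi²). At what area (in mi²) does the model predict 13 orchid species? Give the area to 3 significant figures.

103 mi²

13 = 2.449 × A^0.36  ⇒  A^0.36 = 13/2.449 = 5.308
ln A = ln(5.308) / 0.36 = 1.6692 / 0.36 = 4.6368
A = e^4.6368 ≈ 103.2 mi²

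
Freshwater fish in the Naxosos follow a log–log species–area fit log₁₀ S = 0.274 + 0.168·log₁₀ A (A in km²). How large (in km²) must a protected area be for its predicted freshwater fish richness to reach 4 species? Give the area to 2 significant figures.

4 = 1.879 × A^0.168  ⇒  A^0.168 = 4/1.879 = 2.128
ln A = ln(2.128) / 0.168 = 0.7554 / 0.168 = 4.4963
A = e^4.4963 ≈ 89.69 km²

90 km²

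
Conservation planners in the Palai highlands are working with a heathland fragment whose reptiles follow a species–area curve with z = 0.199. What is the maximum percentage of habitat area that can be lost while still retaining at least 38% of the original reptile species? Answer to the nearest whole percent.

Need (A_new/A_old)^0.199 = 0.38, so A_new/A_old = 0.38^(1/0.199) = 0.38^5.025
ln(A_new/A_old) = ln 0.38 / 0.199 = -0.9676 / 0.199 = -4.8622
A_new/A_old = e^-4.8622 ≈ 0.007733
Fraction that can be lost = 1 − 0.007733 = 0.9923

99%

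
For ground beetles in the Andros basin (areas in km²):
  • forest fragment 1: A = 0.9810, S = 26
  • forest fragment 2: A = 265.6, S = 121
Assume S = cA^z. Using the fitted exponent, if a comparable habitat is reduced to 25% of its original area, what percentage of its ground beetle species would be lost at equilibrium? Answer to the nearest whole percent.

32%

z = ln(121/26) / ln(265.6/0.981) = 1.5377 / 5.6012 = 0.2745
S_new/S_old = (A_new/A_old)^z = 0.25^0.2745 = exp(0.2745 × -1.3863) = 0.6835
Fraction lost = 1 − 0.6835 = 0.3165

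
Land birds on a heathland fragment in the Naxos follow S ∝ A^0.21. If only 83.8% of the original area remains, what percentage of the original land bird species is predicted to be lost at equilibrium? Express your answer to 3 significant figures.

S_new/S_old = (A_new/A_old)^z = 0.838^0.21
= exp(0.21 × ln 0.838) = exp(0.21 × -0.1767) = exp(-0.0371) ≈ 0.9636
Fraction lost = 1 − 0.9636 = 0.03643

3.64%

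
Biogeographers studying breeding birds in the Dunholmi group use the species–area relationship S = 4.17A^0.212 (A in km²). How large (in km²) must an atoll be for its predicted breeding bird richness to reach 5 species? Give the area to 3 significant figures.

5 = 4.17 × A^0.212  ⇒  A^0.212 = 5/4.17 = 1.199
ln A = ln(1.199) / 0.212 = 0.1815 / 0.212 = 0.8562
A = e^0.8562 ≈ 2.354 km²

2.35 km²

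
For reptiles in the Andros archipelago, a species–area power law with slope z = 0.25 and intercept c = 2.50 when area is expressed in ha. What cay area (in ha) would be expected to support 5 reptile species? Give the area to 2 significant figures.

5 = 2.5 × A^0.25  ⇒  A^0.25 = 5/2.5 = 2
ln A = ln(2) / 0.25 = 0.6931 / 0.25 = 2.7726
A = e^2.7726 ≈ 16 ha

16 ha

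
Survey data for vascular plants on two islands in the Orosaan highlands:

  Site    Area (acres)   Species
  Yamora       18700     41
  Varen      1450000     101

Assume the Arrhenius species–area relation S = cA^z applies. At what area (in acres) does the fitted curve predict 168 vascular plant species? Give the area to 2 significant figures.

z = ln(101/41) / ln(1450000/18700) = 0.9015 / 4.3508 = 0.2072
c = 41 / 18700^0.2072 = 41 / 7.677 = 5.341
A = (168/5.341)^(1/0.2072) ⇒ ln A = ln(31.46)/0.2072 = 16.6427
A = e^16.6427 ≈ 16898052 acres

17000000 acres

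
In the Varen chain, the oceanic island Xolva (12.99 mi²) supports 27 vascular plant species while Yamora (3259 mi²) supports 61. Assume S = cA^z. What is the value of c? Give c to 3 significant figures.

18.5

z = ln(S₂/S₁) / ln(A₂/A₁) = ln(61/27) / ln(3259/12.99) = 0.8150 / 5.5250 = 0.1475
c = S₁ / A₁^z = 27 / 12.99^0.1475 = 27 / 1.46 = 18.5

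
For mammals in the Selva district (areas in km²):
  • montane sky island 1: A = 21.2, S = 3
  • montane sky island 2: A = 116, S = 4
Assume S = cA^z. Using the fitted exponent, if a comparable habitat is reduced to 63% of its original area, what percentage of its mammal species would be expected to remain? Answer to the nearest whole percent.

92%

z = ln(4/3) / ln(116/21.2) = 0.2877 / 1.6996 = 0.1693
S_new/S_old = (A_new/A_old)^z = 0.63^0.1693 = exp(0.1693 × -0.4620) = 0.9248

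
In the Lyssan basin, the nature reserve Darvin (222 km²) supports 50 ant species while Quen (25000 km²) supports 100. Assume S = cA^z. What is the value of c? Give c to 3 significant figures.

22.6

z = ln(S₂/S₁) / ln(A₂/A₁) = ln(100/50) / ln(25000/222) = 0.6931 / 4.7240 = 0.1467
c = S₁ / A₁^z = 50 / 222^0.1467 = 50 / 2.209 = 22.63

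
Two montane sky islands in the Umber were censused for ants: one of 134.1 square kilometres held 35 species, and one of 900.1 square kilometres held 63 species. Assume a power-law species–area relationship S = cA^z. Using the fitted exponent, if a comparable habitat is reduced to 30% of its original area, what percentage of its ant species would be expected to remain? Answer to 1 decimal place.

69.0%

z = ln(63/35) / ln(900.1/134.1) = 0.5878 / 1.9039 = 0.3087
S_new/S_old = (A_new/A_old)^z = 0.3^0.3087 = exp(0.3087 × -1.2040) = 0.6896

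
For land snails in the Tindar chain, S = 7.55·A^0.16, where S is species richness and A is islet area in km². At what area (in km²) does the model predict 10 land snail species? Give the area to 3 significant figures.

10 = 7.55 × A^0.16  ⇒  A^0.16 = 10/7.55 = 1.325
ln A = ln(1.325) / 0.16 = 0.2810 / 0.16 = 1.7565
A = e^1.7565 ≈ 5.792 km²

5.79 km²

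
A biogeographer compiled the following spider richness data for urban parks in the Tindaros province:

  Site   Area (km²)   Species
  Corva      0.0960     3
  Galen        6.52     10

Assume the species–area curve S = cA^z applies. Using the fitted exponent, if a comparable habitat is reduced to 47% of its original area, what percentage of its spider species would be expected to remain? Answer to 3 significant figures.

80.6%

z = ln(10/3) / ln(6.52/0.096) = 1.2040 / 4.2183 = 0.2854
S_new/S_old = (A_new/A_old)^z = 0.47^0.2854 = exp(0.2854 × -0.7550) = 0.8061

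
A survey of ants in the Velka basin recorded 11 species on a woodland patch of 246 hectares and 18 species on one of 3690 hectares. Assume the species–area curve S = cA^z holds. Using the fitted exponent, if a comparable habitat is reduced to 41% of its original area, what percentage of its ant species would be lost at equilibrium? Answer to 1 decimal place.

z = ln(18/11) / ln(3690/246) = 0.4925 / 2.7081 = 0.1819
S_new/S_old = (A_new/A_old)^z = 0.41^0.1819 = exp(0.1819 × -0.8916) = 0.8503
Fraction lost = 1 − 0.8503 = 0.1497

15.0%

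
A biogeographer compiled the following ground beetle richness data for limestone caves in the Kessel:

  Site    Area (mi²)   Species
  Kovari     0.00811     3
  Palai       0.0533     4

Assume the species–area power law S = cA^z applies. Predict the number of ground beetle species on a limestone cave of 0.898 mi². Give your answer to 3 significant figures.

z = ln(4/3) / ln(0.0533/0.00811) = 0.2877 / 1.8828 = 0.1528
c = 3 / 0.00811^0.1528 = 3 / 0.4792 = 6.26
S₃ = 6.26 × 0.898^0.1528 = 6.26 × 0.9837 ≈ 6.158

6.16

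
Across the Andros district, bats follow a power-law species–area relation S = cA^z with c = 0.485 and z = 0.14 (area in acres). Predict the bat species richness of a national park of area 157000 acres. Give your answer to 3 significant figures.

2.59

S = 0.485 × 157000^0.14
ln S = ln 0.485 + 0.14 × ln 157000 = -0.7236 + 0.14 × 11.9640 = 0.9514
S = e^0.9514 ≈ 2.589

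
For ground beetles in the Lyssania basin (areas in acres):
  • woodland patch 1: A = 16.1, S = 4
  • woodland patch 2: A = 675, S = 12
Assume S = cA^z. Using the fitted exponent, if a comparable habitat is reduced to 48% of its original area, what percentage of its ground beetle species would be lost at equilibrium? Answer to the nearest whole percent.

19%

z = ln(12/4) / ln(675/16.1) = 1.0986 / 3.7359 = 0.2941
S_new/S_old = (A_new/A_old)^z = 0.48^0.2941 = exp(0.2941 × -0.7340) = 0.8059
Fraction lost = 1 − 0.8059 = 0.1941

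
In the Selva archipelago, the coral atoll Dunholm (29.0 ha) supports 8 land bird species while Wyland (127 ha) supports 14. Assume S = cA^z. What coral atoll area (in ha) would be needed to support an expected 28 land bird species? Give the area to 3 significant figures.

791 ha

z = ln(14/8) / ln(127/29) = 0.5596 / 1.4769 = 0.3789
c = 8 / 29^0.3789 = 8 / 3.582 = 2.233
A = (28/2.233)^(1/0.3789) ⇒ ln A = ln(12.54)/0.3789 = 6.6735
A = e^6.6735 ≈ 791.1 ha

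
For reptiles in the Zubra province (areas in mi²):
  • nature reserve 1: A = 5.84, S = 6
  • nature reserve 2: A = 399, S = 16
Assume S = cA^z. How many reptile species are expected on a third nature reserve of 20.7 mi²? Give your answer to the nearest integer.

8

z = ln(16/6) / ln(399/5.84) = 0.9808 / 4.2242 = 0.2322
c = 6 / 5.84^0.2322 = 6 / 1.506 = 3.983
S₃ = 3.983 × 20.7^0.2322 = 3.983 × 2.021 ≈ 8.049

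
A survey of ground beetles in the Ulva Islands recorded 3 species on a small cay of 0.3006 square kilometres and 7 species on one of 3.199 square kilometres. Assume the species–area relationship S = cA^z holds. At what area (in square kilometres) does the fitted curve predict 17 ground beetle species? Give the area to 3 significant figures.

z = ln(7/3) / ln(3.199/0.3006) = 0.8473 / 2.3648 = 0.3583
c = 3 / 0.3006^0.3583 = 3 / 0.6501 = 4.615
A = (17/4.615)^(1/0.3583) ⇒ ln A = ln(3.684)/0.3583 = 3.6393
A = e^3.6393 ≈ 38.07 square kilometres

38.1 square kilometres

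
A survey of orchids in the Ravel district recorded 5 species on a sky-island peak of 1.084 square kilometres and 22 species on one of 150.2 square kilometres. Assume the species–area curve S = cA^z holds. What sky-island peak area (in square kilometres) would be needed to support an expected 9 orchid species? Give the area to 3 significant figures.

z = ln(22/5) / ln(150.2/1.084) = 1.4816 / 4.9313 = 0.3004
c = 5 / 1.084^0.3004 = 5 / 1.025 = 4.88
A = (9/4.88)^(1/0.3004) ⇒ ln A = ln(1.844)/0.3004 = 2.0370
A = e^2.0370 ≈ 7.668 square kilometres

7.67 square kilometres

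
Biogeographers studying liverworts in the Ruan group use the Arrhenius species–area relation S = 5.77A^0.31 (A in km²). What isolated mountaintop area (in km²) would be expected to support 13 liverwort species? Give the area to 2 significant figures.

14 km²

13 = 5.77 × A^0.31  ⇒  A^0.31 = 13/5.77 = 2.253
ln A = ln(2.253) / 0.31 = 0.8123 / 0.31 = 2.6202
A = e^2.6202 ≈ 13.74 km²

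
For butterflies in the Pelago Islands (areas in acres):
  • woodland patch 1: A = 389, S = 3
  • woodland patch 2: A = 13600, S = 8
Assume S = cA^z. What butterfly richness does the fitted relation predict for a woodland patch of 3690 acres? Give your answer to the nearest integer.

z = ln(8/3) / ln(13600/389) = 0.9808 / 3.5542 = 0.2760
c = 3 / 389^0.2760 = 3 / 5.185 = 0.5786
S₃ = 0.5786 × 3690^0.2760 = 0.5786 × 9.646 ≈ 5.582

6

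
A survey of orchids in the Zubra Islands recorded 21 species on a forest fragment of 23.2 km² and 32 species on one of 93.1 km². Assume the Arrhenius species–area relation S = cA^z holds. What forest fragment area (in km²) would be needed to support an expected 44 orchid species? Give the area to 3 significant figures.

z = ln(32/21) / ln(93.1/23.2) = 0.4212 / 1.3895 = 0.3031
c = 21 / 23.2^0.3031 = 21 / 2.594 = 8.096
A = (44/8.096)^(1/0.3031) ⇒ ln A = ln(5.435)/0.3031 = 5.5842
A = e^5.5842 ≈ 266.2 km²

266 km²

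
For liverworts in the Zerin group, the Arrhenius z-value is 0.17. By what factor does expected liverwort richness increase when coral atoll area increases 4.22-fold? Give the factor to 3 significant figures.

S₂/S₁ = (A₂/A₁)^z = 4.22^0.17
ln(S₂/S₁) = 0.17 × ln 4.22 = 0.17 × 1.4398 = 0.2448
S₂/S₁ = e^0.2448 ≈ 1.277

1.28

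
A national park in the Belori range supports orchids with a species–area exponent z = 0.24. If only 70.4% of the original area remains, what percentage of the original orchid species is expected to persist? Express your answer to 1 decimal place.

91.9%

S_new/S_old = (A_new/A_old)^z = 0.704^0.24
= exp(0.24 × ln 0.704) = exp(0.24 × -0.3510) = exp(-0.0842) ≈ 0.9192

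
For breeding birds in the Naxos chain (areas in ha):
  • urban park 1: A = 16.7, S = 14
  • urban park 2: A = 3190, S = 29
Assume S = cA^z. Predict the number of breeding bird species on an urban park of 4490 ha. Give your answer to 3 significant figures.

30.4

z = ln(29/14) / ln(3190/16.7) = 0.7282 / 5.2524 = 0.1386
c = 14 / 16.7^0.1386 = 14 / 1.478 = 9.475
S₃ = 9.475 × 4490^0.1386 = 9.475 × 3.209 ≈ 30.41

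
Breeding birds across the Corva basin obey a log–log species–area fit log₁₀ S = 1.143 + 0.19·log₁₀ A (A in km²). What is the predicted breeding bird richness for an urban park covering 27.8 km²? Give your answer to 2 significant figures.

26

S = 13.9 × 27.8^0.19 = 13.9 × 1.881 ≈ 26.14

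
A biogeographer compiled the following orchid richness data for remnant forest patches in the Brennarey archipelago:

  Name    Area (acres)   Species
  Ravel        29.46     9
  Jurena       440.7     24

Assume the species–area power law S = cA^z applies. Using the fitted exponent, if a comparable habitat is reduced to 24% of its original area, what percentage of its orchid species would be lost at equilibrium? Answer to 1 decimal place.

z = ln(24/9) / ln(440.7/29.46) = 0.9808 / 2.7053 = 0.3626
S_new/S_old = (A_new/A_old)^z = 0.24^0.3626 = exp(0.3626 × -1.4271) = 0.5961
Fraction lost = 1 − 0.5961 = 0.4039

40.4%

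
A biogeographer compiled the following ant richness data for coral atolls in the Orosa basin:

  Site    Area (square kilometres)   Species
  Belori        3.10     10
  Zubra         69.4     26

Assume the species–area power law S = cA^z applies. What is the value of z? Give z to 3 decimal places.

Taking logs: ln S = ln c + z ln A, so z = (ln S₂ − ln S₁)/(ln A₂ − ln A₁).
z = ln(26/10) / ln(69.4/3.1) = ln(2.6) / ln(22.39) = 0.9555 / 3.1085 = 0.3074

0.307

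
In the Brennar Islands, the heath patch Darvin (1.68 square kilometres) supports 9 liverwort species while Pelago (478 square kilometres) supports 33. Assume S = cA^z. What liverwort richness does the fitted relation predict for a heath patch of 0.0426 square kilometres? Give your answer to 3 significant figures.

3.87

z = ln(33/9) / ln(478/1.68) = 1.2993 / 5.6508 = 0.2299
c = 9 / 1.68^0.2299 = 9 / 1.127 = 7.988
S₃ = 7.988 × 0.0426^0.2299 = 7.988 × 0.484 ≈ 3.866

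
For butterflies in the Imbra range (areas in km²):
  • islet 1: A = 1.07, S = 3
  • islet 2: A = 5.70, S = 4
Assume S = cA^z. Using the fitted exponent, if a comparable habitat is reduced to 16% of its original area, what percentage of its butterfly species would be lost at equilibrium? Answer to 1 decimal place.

27.0%

z = ln(4/3) / ln(5.7/1.07) = 0.2877 / 1.6728 = 0.1720
S_new/S_old = (A_new/A_old)^z = 0.16^0.1720 = exp(0.1720 × -1.8326) = 0.7297
Fraction lost = 1 − 0.7297 = 0.2703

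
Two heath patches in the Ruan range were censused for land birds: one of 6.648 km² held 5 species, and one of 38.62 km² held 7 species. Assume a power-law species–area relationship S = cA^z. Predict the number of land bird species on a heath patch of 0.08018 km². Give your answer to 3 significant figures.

2.15

z = ln(7/5) / ln(38.62/6.648) = 0.3365 / 1.7595 = 0.1912
c = 5 / 6.648^0.1912 = 5 / 1.437 = 3.48
S₃ = 3.48 × 0.08018^0.1912 = 3.48 × 0.6172 ≈ 2.148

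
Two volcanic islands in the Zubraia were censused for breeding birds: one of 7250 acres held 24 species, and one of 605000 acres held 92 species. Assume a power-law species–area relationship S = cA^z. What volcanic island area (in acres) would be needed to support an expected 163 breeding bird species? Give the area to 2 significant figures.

4000000 acres

z = ln(92/24) / ln(605000/7250) = 1.3437 / 4.4242 = 0.3037
c = 24 / 7250^0.3037 = 24 / 14.88 = 1.613
A = (163/1.613)^(1/0.3037) ⇒ ln A = ln(101)/0.3037 = 15.1962
A = e^15.1962 ≈ 3977480 acres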